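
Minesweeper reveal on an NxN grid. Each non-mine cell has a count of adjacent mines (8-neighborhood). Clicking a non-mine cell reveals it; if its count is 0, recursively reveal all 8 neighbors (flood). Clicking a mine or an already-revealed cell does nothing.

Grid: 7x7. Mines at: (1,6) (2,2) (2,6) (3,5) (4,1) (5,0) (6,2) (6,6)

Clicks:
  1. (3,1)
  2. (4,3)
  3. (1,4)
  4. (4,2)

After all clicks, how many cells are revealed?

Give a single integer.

Click 1 (3,1) count=2: revealed 1 new [(3,1)] -> total=1
Click 2 (4,3) count=0: revealed 14 new [(3,2) (3,3) (3,4) (4,2) (4,3) (4,4) (4,5) (5,2) (5,3) (5,4) (5,5) (6,3) (6,4) (6,5)] -> total=15
Click 3 (1,4) count=0: revealed 18 new [(0,0) (0,1) (0,2) (0,3) (0,4) (0,5) (1,0) (1,1) (1,2) (1,3) (1,4) (1,5) (2,0) (2,1) (2,3) (2,4) (2,5) (3,0)] -> total=33
Click 4 (4,2) count=1: revealed 0 new [(none)] -> total=33

Answer: 33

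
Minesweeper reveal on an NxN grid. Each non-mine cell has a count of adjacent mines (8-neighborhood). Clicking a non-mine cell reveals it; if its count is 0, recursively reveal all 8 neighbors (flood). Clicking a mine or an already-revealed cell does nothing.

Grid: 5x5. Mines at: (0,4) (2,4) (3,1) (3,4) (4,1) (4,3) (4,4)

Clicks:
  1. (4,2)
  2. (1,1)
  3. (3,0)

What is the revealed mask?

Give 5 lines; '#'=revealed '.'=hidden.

Click 1 (4,2) count=3: revealed 1 new [(4,2)] -> total=1
Click 2 (1,1) count=0: revealed 12 new [(0,0) (0,1) (0,2) (0,3) (1,0) (1,1) (1,2) (1,3) (2,0) (2,1) (2,2) (2,3)] -> total=13
Click 3 (3,0) count=2: revealed 1 new [(3,0)] -> total=14

Answer: ####.
####.
####.
#....
..#..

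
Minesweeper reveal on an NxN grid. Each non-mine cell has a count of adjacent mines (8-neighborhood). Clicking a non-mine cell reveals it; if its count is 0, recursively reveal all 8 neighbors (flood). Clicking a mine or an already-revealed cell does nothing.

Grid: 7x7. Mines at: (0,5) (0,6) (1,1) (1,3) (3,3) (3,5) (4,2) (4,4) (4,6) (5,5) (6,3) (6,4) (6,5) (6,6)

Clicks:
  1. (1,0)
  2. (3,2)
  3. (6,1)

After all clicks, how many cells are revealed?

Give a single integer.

Answer: 14

Derivation:
Click 1 (1,0) count=1: revealed 1 new [(1,0)] -> total=1
Click 2 (3,2) count=2: revealed 1 new [(3,2)] -> total=2
Click 3 (6,1) count=0: revealed 12 new [(2,0) (2,1) (3,0) (3,1) (4,0) (4,1) (5,0) (5,1) (5,2) (6,0) (6,1) (6,2)] -> total=14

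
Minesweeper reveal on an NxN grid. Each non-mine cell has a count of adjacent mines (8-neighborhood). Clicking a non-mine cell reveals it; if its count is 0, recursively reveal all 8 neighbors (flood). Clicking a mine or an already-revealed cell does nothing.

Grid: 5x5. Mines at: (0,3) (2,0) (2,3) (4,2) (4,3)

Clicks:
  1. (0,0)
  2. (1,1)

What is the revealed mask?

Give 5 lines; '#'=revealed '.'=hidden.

Answer: ###..
###..
.....
.....
.....

Derivation:
Click 1 (0,0) count=0: revealed 6 new [(0,0) (0,1) (0,2) (1,0) (1,1) (1,2)] -> total=6
Click 2 (1,1) count=1: revealed 0 new [(none)] -> total=6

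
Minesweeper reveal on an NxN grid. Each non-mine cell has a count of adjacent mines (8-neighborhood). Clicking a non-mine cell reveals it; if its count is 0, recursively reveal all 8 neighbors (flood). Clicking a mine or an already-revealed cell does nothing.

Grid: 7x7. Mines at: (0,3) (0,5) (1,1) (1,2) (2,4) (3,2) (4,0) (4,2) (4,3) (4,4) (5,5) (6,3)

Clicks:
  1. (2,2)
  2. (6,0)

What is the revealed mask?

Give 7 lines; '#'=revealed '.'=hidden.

Click 1 (2,2) count=3: revealed 1 new [(2,2)] -> total=1
Click 2 (6,0) count=0: revealed 6 new [(5,0) (5,1) (5,2) (6,0) (6,1) (6,2)] -> total=7

Answer: .......
.......
..#....
.......
.......
###....
###....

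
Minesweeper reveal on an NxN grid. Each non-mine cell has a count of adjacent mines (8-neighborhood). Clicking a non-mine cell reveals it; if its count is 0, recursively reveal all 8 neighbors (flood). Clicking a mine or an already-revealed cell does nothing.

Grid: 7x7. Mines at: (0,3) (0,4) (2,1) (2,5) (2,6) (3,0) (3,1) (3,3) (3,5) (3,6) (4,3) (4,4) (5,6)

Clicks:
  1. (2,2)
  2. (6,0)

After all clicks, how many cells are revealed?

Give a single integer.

Answer: 16

Derivation:
Click 1 (2,2) count=3: revealed 1 new [(2,2)] -> total=1
Click 2 (6,0) count=0: revealed 15 new [(4,0) (4,1) (4,2) (5,0) (5,1) (5,2) (5,3) (5,4) (5,5) (6,0) (6,1) (6,2) (6,3) (6,4) (6,5)] -> total=16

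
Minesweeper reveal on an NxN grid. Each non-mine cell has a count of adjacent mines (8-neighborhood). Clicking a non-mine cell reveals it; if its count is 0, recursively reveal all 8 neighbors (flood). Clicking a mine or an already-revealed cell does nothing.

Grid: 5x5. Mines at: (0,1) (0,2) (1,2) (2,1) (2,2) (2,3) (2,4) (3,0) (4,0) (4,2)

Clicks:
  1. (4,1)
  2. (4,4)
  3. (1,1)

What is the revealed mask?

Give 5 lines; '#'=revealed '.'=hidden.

Answer: .....
.#...
.....
...##
.#.##

Derivation:
Click 1 (4,1) count=3: revealed 1 new [(4,1)] -> total=1
Click 2 (4,4) count=0: revealed 4 new [(3,3) (3,4) (4,3) (4,4)] -> total=5
Click 3 (1,1) count=5: revealed 1 new [(1,1)] -> total=6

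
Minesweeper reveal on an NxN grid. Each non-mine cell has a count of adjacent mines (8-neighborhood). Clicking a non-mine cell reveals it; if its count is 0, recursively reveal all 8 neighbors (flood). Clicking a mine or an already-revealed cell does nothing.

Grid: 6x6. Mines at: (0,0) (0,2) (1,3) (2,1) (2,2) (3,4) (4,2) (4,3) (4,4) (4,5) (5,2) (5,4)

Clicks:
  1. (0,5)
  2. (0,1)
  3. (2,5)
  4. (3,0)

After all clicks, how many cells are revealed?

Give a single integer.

Click 1 (0,5) count=0: revealed 6 new [(0,4) (0,5) (1,4) (1,5) (2,4) (2,5)] -> total=6
Click 2 (0,1) count=2: revealed 1 new [(0,1)] -> total=7
Click 3 (2,5) count=1: revealed 0 new [(none)] -> total=7
Click 4 (3,0) count=1: revealed 1 new [(3,0)] -> total=8

Answer: 8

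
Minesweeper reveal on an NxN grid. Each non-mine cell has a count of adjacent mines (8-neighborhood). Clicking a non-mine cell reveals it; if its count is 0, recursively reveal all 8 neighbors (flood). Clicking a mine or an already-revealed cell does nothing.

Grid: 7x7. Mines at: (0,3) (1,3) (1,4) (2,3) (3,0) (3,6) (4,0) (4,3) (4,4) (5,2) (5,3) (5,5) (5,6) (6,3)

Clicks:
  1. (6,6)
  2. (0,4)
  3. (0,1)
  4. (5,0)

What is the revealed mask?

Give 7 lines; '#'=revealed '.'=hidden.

Answer: ###.#..
###....
###....
.......
.......
#......
......#

Derivation:
Click 1 (6,6) count=2: revealed 1 new [(6,6)] -> total=1
Click 2 (0,4) count=3: revealed 1 new [(0,4)] -> total=2
Click 3 (0,1) count=0: revealed 9 new [(0,0) (0,1) (0,2) (1,0) (1,1) (1,2) (2,0) (2,1) (2,2)] -> total=11
Click 4 (5,0) count=1: revealed 1 new [(5,0)] -> total=12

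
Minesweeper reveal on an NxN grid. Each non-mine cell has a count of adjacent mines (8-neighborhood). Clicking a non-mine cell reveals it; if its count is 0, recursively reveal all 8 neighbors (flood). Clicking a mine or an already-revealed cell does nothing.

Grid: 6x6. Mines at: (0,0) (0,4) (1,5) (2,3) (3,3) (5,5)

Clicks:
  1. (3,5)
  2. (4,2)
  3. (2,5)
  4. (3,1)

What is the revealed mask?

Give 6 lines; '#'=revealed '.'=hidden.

Answer: ......
###...
###.##
###.##
######
#####.

Derivation:
Click 1 (3,5) count=0: revealed 6 new [(2,4) (2,5) (3,4) (3,5) (4,4) (4,5)] -> total=6
Click 2 (4,2) count=1: revealed 1 new [(4,2)] -> total=7
Click 3 (2,5) count=1: revealed 0 new [(none)] -> total=7
Click 4 (3,1) count=0: revealed 17 new [(1,0) (1,1) (1,2) (2,0) (2,1) (2,2) (3,0) (3,1) (3,2) (4,0) (4,1) (4,3) (5,0) (5,1) (5,2) (5,3) (5,4)] -> total=24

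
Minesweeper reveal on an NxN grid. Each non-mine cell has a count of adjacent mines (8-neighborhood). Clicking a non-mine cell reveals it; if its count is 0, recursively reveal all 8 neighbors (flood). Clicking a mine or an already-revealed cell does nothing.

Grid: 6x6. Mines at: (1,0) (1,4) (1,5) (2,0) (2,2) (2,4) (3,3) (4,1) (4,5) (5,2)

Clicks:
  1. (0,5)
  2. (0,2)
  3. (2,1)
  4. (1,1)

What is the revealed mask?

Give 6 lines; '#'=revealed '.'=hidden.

Click 1 (0,5) count=2: revealed 1 new [(0,5)] -> total=1
Click 2 (0,2) count=0: revealed 6 new [(0,1) (0,2) (0,3) (1,1) (1,2) (1,3)] -> total=7
Click 3 (2,1) count=3: revealed 1 new [(2,1)] -> total=8
Click 4 (1,1) count=3: revealed 0 new [(none)] -> total=8

Answer: .###.#
.###..
.#....
......
......
......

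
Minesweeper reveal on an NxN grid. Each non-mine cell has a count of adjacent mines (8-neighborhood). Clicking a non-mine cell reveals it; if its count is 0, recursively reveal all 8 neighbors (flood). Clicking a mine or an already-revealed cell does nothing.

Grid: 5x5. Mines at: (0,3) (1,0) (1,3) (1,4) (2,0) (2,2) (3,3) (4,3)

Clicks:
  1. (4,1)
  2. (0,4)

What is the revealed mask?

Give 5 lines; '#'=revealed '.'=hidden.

Answer: ....#
.....
.....
###..
###..

Derivation:
Click 1 (4,1) count=0: revealed 6 new [(3,0) (3,1) (3,2) (4,0) (4,1) (4,2)] -> total=6
Click 2 (0,4) count=3: revealed 1 new [(0,4)] -> total=7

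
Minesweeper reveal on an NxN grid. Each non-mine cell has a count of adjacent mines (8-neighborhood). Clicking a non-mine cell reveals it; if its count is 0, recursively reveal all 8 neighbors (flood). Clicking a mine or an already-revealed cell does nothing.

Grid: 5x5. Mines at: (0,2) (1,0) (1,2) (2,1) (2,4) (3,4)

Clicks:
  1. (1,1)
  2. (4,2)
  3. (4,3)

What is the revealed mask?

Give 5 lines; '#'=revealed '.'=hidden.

Answer: .....
.#...
.....
####.
####.

Derivation:
Click 1 (1,1) count=4: revealed 1 new [(1,1)] -> total=1
Click 2 (4,2) count=0: revealed 8 new [(3,0) (3,1) (3,2) (3,3) (4,0) (4,1) (4,2) (4,3)] -> total=9
Click 3 (4,3) count=1: revealed 0 new [(none)] -> total=9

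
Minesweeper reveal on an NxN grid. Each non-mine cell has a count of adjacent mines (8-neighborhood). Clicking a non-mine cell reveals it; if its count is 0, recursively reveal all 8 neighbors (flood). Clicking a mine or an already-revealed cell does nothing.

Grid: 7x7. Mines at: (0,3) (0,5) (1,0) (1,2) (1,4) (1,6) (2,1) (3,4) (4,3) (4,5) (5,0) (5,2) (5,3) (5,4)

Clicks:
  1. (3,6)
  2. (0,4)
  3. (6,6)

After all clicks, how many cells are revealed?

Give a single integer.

Answer: 6

Derivation:
Click 1 (3,6) count=1: revealed 1 new [(3,6)] -> total=1
Click 2 (0,4) count=3: revealed 1 new [(0,4)] -> total=2
Click 3 (6,6) count=0: revealed 4 new [(5,5) (5,6) (6,5) (6,6)] -> total=6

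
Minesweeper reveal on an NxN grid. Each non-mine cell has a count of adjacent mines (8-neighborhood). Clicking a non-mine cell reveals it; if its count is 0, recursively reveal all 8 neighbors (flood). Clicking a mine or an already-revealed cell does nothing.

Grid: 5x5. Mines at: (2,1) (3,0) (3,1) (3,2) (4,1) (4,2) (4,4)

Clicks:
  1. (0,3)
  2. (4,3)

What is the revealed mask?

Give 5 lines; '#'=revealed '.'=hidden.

Click 1 (0,3) count=0: revealed 15 new [(0,0) (0,1) (0,2) (0,3) (0,4) (1,0) (1,1) (1,2) (1,3) (1,4) (2,2) (2,3) (2,4) (3,3) (3,4)] -> total=15
Click 2 (4,3) count=3: revealed 1 new [(4,3)] -> total=16

Answer: #####
#####
..###
...##
...#.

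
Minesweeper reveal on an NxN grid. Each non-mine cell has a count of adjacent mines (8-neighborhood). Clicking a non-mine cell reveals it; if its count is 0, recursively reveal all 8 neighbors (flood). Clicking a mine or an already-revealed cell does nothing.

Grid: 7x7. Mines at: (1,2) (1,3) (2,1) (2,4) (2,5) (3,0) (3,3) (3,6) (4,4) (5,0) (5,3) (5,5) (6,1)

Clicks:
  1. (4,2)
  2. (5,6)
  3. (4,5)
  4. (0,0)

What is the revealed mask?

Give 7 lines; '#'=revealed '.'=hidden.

Click 1 (4,2) count=2: revealed 1 new [(4,2)] -> total=1
Click 2 (5,6) count=1: revealed 1 new [(5,6)] -> total=2
Click 3 (4,5) count=3: revealed 1 new [(4,5)] -> total=3
Click 4 (0,0) count=0: revealed 4 new [(0,0) (0,1) (1,0) (1,1)] -> total=7

Answer: ##.....
##.....
.......
.......
..#..#.
......#
.......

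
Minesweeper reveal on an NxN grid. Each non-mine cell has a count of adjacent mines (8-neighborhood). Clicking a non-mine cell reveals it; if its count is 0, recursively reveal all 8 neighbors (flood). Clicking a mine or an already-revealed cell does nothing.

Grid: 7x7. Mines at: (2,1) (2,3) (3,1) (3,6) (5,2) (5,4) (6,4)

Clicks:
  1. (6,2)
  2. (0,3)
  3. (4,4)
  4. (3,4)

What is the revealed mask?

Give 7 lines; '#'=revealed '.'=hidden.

Answer: #######
#######
....###
....#..
....#..
.......
..#....

Derivation:
Click 1 (6,2) count=1: revealed 1 new [(6,2)] -> total=1
Click 2 (0,3) count=0: revealed 17 new [(0,0) (0,1) (0,2) (0,3) (0,4) (0,5) (0,6) (1,0) (1,1) (1,2) (1,3) (1,4) (1,5) (1,6) (2,4) (2,5) (2,6)] -> total=18
Click 3 (4,4) count=1: revealed 1 new [(4,4)] -> total=19
Click 4 (3,4) count=1: revealed 1 new [(3,4)] -> total=20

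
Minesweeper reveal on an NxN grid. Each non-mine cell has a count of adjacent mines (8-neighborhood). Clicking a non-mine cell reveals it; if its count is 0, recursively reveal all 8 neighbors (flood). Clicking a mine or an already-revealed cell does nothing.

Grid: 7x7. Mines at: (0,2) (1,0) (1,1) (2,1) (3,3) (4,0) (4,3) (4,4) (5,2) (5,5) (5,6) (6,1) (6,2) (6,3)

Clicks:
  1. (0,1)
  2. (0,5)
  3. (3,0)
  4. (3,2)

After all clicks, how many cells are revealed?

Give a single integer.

Click 1 (0,1) count=3: revealed 1 new [(0,1)] -> total=1
Click 2 (0,5) count=0: revealed 17 new [(0,3) (0,4) (0,5) (0,6) (1,3) (1,4) (1,5) (1,6) (2,3) (2,4) (2,5) (2,6) (3,4) (3,5) (3,6) (4,5) (4,6)] -> total=18
Click 3 (3,0) count=2: revealed 1 new [(3,0)] -> total=19
Click 4 (3,2) count=3: revealed 1 new [(3,2)] -> total=20

Answer: 20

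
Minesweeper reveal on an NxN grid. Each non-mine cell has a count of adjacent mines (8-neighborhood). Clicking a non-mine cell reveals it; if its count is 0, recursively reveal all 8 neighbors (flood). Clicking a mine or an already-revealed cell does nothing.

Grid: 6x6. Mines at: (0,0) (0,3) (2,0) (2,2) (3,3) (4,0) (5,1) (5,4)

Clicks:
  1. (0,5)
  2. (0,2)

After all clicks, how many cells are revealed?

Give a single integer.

Click 1 (0,5) count=0: revealed 10 new [(0,4) (0,5) (1,4) (1,5) (2,4) (2,5) (3,4) (3,5) (4,4) (4,5)] -> total=10
Click 2 (0,2) count=1: revealed 1 new [(0,2)] -> total=11

Answer: 11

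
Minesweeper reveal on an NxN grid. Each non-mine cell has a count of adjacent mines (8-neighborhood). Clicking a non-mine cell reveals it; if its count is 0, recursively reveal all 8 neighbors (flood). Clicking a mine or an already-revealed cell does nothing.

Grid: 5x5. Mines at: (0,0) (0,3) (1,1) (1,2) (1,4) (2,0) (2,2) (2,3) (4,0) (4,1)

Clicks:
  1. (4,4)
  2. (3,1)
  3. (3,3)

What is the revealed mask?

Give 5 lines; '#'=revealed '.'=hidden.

Click 1 (4,4) count=0: revealed 6 new [(3,2) (3,3) (3,4) (4,2) (4,3) (4,4)] -> total=6
Click 2 (3,1) count=4: revealed 1 new [(3,1)] -> total=7
Click 3 (3,3) count=2: revealed 0 new [(none)] -> total=7

Answer: .....
.....
.....
.####
..###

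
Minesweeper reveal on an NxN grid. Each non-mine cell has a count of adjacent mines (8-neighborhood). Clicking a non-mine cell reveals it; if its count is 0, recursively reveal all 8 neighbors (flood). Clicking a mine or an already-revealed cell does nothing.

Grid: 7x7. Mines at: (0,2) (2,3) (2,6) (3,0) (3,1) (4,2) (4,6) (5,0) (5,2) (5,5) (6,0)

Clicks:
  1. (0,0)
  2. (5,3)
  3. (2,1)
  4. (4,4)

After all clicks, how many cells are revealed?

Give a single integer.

Answer: 8

Derivation:
Click 1 (0,0) count=0: revealed 6 new [(0,0) (0,1) (1,0) (1,1) (2,0) (2,1)] -> total=6
Click 2 (5,3) count=2: revealed 1 new [(5,3)] -> total=7
Click 3 (2,1) count=2: revealed 0 new [(none)] -> total=7
Click 4 (4,4) count=1: revealed 1 new [(4,4)] -> total=8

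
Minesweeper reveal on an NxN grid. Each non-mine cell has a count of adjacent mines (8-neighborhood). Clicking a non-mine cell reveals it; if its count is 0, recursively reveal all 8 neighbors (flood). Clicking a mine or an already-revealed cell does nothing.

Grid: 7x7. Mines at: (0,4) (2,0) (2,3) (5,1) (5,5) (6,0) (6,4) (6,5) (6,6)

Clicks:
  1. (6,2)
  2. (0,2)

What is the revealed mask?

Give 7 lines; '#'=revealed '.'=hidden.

Click 1 (6,2) count=1: revealed 1 new [(6,2)] -> total=1
Click 2 (0,2) count=0: revealed 8 new [(0,0) (0,1) (0,2) (0,3) (1,0) (1,1) (1,2) (1,3)] -> total=9

Answer: ####...
####...
.......
.......
.......
.......
..#....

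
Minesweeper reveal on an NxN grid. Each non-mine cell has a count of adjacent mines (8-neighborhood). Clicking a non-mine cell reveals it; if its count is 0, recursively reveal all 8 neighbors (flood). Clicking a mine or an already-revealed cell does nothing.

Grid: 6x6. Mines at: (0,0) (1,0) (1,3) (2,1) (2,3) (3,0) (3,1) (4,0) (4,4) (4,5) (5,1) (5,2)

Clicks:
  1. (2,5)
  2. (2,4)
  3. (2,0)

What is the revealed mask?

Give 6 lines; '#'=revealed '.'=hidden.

Answer: ....##
....##
#...##
....##
......
......

Derivation:
Click 1 (2,5) count=0: revealed 8 new [(0,4) (0,5) (1,4) (1,5) (2,4) (2,5) (3,4) (3,5)] -> total=8
Click 2 (2,4) count=2: revealed 0 new [(none)] -> total=8
Click 3 (2,0) count=4: revealed 1 new [(2,0)] -> total=9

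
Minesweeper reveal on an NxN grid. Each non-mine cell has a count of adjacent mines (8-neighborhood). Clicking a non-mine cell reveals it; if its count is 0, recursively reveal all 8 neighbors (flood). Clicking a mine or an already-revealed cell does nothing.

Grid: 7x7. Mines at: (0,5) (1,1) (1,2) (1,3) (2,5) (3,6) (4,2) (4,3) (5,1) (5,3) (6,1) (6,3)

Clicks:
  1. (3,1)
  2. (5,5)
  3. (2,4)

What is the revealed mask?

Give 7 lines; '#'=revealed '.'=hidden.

Click 1 (3,1) count=1: revealed 1 new [(3,1)] -> total=1
Click 2 (5,5) count=0: revealed 9 new [(4,4) (4,5) (4,6) (5,4) (5,5) (5,6) (6,4) (6,5) (6,6)] -> total=10
Click 3 (2,4) count=2: revealed 1 new [(2,4)] -> total=11

Answer: .......
.......
....#..
.#.....
....###
....###
....###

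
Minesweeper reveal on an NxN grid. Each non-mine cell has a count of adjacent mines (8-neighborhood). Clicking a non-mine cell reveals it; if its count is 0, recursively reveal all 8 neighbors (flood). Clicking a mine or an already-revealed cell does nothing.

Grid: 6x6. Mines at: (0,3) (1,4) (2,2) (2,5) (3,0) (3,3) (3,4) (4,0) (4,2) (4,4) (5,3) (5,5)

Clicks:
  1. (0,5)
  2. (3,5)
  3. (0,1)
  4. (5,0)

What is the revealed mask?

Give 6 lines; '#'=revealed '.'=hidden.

Answer: ###..#
###...
##....
.....#
......
#.....

Derivation:
Click 1 (0,5) count=1: revealed 1 new [(0,5)] -> total=1
Click 2 (3,5) count=3: revealed 1 new [(3,5)] -> total=2
Click 3 (0,1) count=0: revealed 8 new [(0,0) (0,1) (0,2) (1,0) (1,1) (1,2) (2,0) (2,1)] -> total=10
Click 4 (5,0) count=1: revealed 1 new [(5,0)] -> total=11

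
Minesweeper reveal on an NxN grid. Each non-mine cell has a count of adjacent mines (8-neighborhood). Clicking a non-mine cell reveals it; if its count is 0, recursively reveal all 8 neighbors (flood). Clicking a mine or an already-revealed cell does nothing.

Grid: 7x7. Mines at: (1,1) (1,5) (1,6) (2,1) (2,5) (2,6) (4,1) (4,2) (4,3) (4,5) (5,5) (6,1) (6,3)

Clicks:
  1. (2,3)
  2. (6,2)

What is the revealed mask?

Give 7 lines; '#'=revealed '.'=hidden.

Click 1 (2,3) count=0: revealed 12 new [(0,2) (0,3) (0,4) (1,2) (1,3) (1,4) (2,2) (2,3) (2,4) (3,2) (3,3) (3,4)] -> total=12
Click 2 (6,2) count=2: revealed 1 new [(6,2)] -> total=13

Answer: ..###..
..###..
..###..
..###..
.......
.......
..#....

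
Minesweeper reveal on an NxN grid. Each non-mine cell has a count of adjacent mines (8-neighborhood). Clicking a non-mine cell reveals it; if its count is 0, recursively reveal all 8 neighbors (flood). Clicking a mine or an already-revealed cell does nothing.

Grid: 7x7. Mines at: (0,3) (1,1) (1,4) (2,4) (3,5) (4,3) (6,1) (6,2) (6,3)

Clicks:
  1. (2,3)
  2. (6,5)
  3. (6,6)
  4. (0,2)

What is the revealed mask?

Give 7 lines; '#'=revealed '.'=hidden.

Answer: ..#....
.......
...#...
.......
....###
....###
....###

Derivation:
Click 1 (2,3) count=2: revealed 1 new [(2,3)] -> total=1
Click 2 (6,5) count=0: revealed 9 new [(4,4) (4,5) (4,6) (5,4) (5,5) (5,6) (6,4) (6,5) (6,6)] -> total=10
Click 3 (6,6) count=0: revealed 0 new [(none)] -> total=10
Click 4 (0,2) count=2: revealed 1 new [(0,2)] -> total=11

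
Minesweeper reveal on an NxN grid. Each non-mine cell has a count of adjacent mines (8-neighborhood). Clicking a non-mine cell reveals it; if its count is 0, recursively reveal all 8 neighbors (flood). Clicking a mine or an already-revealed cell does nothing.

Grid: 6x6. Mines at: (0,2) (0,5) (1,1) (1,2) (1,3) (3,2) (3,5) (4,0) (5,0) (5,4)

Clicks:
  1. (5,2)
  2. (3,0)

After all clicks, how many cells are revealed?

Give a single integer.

Click 1 (5,2) count=0: revealed 6 new [(4,1) (4,2) (4,3) (5,1) (5,2) (5,3)] -> total=6
Click 2 (3,0) count=1: revealed 1 new [(3,0)] -> total=7

Answer: 7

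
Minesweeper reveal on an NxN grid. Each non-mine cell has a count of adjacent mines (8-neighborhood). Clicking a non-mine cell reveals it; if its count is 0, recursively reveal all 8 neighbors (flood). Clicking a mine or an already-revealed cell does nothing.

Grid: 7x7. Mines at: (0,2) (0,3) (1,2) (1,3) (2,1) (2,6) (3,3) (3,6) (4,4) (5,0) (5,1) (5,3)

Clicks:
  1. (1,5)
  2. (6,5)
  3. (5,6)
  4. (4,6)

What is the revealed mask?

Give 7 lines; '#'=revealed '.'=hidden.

Answer: .......
.....#.
.......
.......
.....##
....###
....###

Derivation:
Click 1 (1,5) count=1: revealed 1 new [(1,5)] -> total=1
Click 2 (6,5) count=0: revealed 8 new [(4,5) (4,6) (5,4) (5,5) (5,6) (6,4) (6,5) (6,6)] -> total=9
Click 3 (5,6) count=0: revealed 0 new [(none)] -> total=9
Click 4 (4,6) count=1: revealed 0 new [(none)] -> total=9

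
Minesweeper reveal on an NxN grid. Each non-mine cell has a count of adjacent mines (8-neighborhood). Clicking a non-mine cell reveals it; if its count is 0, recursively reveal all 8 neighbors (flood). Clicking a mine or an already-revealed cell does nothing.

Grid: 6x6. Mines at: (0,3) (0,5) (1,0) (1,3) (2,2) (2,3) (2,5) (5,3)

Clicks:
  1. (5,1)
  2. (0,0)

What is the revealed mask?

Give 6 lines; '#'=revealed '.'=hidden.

Click 1 (5,1) count=0: revealed 11 new [(2,0) (2,1) (3,0) (3,1) (3,2) (4,0) (4,1) (4,2) (5,0) (5,1) (5,2)] -> total=11
Click 2 (0,0) count=1: revealed 1 new [(0,0)] -> total=12

Answer: #.....
......
##....
###...
###...
###...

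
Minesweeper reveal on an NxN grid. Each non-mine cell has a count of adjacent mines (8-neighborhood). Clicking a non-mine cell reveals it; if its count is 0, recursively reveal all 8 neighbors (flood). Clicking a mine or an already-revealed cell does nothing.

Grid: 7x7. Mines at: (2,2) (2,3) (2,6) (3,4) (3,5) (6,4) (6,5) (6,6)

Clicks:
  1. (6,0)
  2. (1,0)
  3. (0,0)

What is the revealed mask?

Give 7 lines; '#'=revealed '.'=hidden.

Click 1 (6,0) count=0: revealed 32 new [(0,0) (0,1) (0,2) (0,3) (0,4) (0,5) (0,6) (1,0) (1,1) (1,2) (1,3) (1,4) (1,5) (1,6) (2,0) (2,1) (3,0) (3,1) (3,2) (3,3) (4,0) (4,1) (4,2) (4,3) (5,0) (5,1) (5,2) (5,3) (6,0) (6,1) (6,2) (6,3)] -> total=32
Click 2 (1,0) count=0: revealed 0 new [(none)] -> total=32
Click 3 (0,0) count=0: revealed 0 new [(none)] -> total=32

Answer: #######
#######
##.....
####...
####...
####...
####...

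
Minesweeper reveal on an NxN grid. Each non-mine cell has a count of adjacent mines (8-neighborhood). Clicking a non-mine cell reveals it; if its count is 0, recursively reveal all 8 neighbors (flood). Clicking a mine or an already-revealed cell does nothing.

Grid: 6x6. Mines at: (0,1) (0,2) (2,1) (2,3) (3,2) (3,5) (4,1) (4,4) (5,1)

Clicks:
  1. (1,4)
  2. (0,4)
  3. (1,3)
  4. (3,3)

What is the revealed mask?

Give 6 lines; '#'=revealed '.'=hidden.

Answer: ...###
...###
....##
...#..
......
......

Derivation:
Click 1 (1,4) count=1: revealed 1 new [(1,4)] -> total=1
Click 2 (0,4) count=0: revealed 7 new [(0,3) (0,4) (0,5) (1,3) (1,5) (2,4) (2,5)] -> total=8
Click 3 (1,3) count=2: revealed 0 new [(none)] -> total=8
Click 4 (3,3) count=3: revealed 1 new [(3,3)] -> total=9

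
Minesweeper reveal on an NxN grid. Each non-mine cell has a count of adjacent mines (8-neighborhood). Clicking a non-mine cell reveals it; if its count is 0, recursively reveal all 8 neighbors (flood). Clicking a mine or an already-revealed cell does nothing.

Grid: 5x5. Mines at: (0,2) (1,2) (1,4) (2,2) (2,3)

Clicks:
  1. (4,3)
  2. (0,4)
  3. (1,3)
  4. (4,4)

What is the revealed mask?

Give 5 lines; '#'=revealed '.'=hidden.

Answer: ##..#
##.#.
##...
#####
#####

Derivation:
Click 1 (4,3) count=0: revealed 16 new [(0,0) (0,1) (1,0) (1,1) (2,0) (2,1) (3,0) (3,1) (3,2) (3,3) (3,4) (4,0) (4,1) (4,2) (4,3) (4,4)] -> total=16
Click 2 (0,4) count=1: revealed 1 new [(0,4)] -> total=17
Click 3 (1,3) count=5: revealed 1 new [(1,3)] -> total=18
Click 4 (4,4) count=0: revealed 0 new [(none)] -> total=18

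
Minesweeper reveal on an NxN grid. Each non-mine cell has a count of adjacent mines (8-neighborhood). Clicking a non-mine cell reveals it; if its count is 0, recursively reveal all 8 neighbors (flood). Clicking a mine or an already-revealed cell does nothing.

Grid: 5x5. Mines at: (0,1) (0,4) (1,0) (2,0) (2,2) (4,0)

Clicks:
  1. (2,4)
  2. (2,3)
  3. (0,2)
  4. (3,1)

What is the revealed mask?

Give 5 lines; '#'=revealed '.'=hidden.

Answer: ..#..
...##
...##
.####
.####

Derivation:
Click 1 (2,4) count=0: revealed 12 new [(1,3) (1,4) (2,3) (2,4) (3,1) (3,2) (3,3) (3,4) (4,1) (4,2) (4,3) (4,4)] -> total=12
Click 2 (2,3) count=1: revealed 0 new [(none)] -> total=12
Click 3 (0,2) count=1: revealed 1 new [(0,2)] -> total=13
Click 4 (3,1) count=3: revealed 0 new [(none)] -> total=13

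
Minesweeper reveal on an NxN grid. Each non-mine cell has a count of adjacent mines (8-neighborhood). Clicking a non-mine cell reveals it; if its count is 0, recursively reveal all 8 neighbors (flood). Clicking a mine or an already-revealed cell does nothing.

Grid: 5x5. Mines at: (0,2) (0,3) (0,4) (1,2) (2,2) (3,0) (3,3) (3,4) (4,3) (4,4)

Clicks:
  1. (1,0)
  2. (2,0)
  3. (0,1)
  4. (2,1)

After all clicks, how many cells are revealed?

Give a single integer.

Click 1 (1,0) count=0: revealed 6 new [(0,0) (0,1) (1,0) (1,1) (2,0) (2,1)] -> total=6
Click 2 (2,0) count=1: revealed 0 new [(none)] -> total=6
Click 3 (0,1) count=2: revealed 0 new [(none)] -> total=6
Click 4 (2,1) count=3: revealed 0 new [(none)] -> total=6

Answer: 6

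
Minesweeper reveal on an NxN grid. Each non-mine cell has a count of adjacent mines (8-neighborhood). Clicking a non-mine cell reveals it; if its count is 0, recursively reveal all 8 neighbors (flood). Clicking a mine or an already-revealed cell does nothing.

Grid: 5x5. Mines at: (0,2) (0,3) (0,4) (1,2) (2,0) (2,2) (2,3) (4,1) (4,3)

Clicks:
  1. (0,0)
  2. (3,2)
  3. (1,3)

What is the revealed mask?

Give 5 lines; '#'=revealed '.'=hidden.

Click 1 (0,0) count=0: revealed 4 new [(0,0) (0,1) (1,0) (1,1)] -> total=4
Click 2 (3,2) count=4: revealed 1 new [(3,2)] -> total=5
Click 3 (1,3) count=6: revealed 1 new [(1,3)] -> total=6

Answer: ##...
##.#.
.....
..#..
.....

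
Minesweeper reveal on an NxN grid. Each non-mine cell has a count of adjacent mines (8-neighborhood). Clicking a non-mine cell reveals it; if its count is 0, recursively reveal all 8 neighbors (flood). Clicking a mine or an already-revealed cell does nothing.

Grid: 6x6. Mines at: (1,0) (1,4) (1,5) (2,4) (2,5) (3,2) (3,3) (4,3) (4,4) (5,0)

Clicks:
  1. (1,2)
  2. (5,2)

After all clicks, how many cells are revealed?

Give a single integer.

Click 1 (1,2) count=0: revealed 9 new [(0,1) (0,2) (0,3) (1,1) (1,2) (1,3) (2,1) (2,2) (2,3)] -> total=9
Click 2 (5,2) count=1: revealed 1 new [(5,2)] -> total=10

Answer: 10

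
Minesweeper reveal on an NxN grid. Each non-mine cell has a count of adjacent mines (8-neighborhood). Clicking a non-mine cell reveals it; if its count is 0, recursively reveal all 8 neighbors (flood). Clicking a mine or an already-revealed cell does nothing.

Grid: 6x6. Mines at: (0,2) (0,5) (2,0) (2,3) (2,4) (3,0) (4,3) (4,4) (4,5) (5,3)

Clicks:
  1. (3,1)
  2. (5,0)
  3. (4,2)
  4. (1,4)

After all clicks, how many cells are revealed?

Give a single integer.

Answer: 8

Derivation:
Click 1 (3,1) count=2: revealed 1 new [(3,1)] -> total=1
Click 2 (5,0) count=0: revealed 6 new [(4,0) (4,1) (4,2) (5,0) (5,1) (5,2)] -> total=7
Click 3 (4,2) count=2: revealed 0 new [(none)] -> total=7
Click 4 (1,4) count=3: revealed 1 new [(1,4)] -> total=8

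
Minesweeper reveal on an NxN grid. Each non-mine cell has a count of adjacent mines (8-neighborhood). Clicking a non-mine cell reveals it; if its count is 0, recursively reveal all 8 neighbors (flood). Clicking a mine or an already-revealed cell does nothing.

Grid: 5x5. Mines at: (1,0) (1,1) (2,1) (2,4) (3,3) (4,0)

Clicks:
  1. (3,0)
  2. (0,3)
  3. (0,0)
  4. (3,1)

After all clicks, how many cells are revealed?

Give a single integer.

Click 1 (3,0) count=2: revealed 1 new [(3,0)] -> total=1
Click 2 (0,3) count=0: revealed 6 new [(0,2) (0,3) (0,4) (1,2) (1,3) (1,4)] -> total=7
Click 3 (0,0) count=2: revealed 1 new [(0,0)] -> total=8
Click 4 (3,1) count=2: revealed 1 new [(3,1)] -> total=9

Answer: 9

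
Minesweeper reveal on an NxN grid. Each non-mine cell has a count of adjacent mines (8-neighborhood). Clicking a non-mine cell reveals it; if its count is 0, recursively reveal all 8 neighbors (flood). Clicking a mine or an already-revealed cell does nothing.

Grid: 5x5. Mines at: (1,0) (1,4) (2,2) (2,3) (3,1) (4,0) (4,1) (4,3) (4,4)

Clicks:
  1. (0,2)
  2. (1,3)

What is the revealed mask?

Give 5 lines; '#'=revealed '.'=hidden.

Answer: .###.
.###.
.....
.....
.....

Derivation:
Click 1 (0,2) count=0: revealed 6 new [(0,1) (0,2) (0,3) (1,1) (1,2) (1,3)] -> total=6
Click 2 (1,3) count=3: revealed 0 new [(none)] -> total=6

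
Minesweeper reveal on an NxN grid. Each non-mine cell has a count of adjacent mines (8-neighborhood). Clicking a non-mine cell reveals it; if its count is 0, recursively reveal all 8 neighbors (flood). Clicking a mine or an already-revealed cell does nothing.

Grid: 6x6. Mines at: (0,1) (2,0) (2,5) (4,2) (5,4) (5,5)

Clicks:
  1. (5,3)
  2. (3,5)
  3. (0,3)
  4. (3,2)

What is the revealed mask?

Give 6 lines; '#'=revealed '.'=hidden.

Click 1 (5,3) count=2: revealed 1 new [(5,3)] -> total=1
Click 2 (3,5) count=1: revealed 1 new [(3,5)] -> total=2
Click 3 (0,3) count=0: revealed 17 new [(0,2) (0,3) (0,4) (0,5) (1,1) (1,2) (1,3) (1,4) (1,5) (2,1) (2,2) (2,3) (2,4) (3,1) (3,2) (3,3) (3,4)] -> total=19
Click 4 (3,2) count=1: revealed 0 new [(none)] -> total=19

Answer: ..####
.#####
.####.
.#####
......
...#..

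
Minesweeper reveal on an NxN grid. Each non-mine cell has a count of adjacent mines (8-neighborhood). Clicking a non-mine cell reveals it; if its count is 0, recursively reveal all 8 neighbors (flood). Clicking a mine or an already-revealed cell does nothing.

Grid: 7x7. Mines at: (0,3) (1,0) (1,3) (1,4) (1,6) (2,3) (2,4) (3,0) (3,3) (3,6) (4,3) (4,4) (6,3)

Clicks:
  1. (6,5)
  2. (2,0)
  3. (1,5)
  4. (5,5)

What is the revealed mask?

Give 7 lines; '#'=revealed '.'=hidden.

Click 1 (6,5) count=0: revealed 8 new [(4,5) (4,6) (5,4) (5,5) (5,6) (6,4) (6,5) (6,6)] -> total=8
Click 2 (2,0) count=2: revealed 1 new [(2,0)] -> total=9
Click 3 (1,5) count=3: revealed 1 new [(1,5)] -> total=10
Click 4 (5,5) count=1: revealed 0 new [(none)] -> total=10

Answer: .......
.....#.
#......
.......
.....##
....###
....###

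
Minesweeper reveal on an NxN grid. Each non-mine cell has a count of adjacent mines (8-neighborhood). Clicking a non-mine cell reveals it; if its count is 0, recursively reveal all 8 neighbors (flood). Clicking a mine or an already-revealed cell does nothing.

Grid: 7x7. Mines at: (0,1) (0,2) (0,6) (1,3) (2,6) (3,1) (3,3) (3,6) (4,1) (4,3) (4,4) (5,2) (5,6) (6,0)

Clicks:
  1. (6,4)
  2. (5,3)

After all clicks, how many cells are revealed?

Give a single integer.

Answer: 6

Derivation:
Click 1 (6,4) count=0: revealed 6 new [(5,3) (5,4) (5,5) (6,3) (6,4) (6,5)] -> total=6
Click 2 (5,3) count=3: revealed 0 new [(none)] -> total=6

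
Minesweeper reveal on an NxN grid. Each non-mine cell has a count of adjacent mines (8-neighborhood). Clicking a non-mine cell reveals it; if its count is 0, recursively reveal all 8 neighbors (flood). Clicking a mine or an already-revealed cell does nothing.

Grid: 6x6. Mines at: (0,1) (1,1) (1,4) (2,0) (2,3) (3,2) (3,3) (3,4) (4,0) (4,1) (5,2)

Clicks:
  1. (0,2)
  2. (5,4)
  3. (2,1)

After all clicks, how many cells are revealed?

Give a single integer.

Answer: 8

Derivation:
Click 1 (0,2) count=2: revealed 1 new [(0,2)] -> total=1
Click 2 (5,4) count=0: revealed 6 new [(4,3) (4,4) (4,5) (5,3) (5,4) (5,5)] -> total=7
Click 3 (2,1) count=3: revealed 1 new [(2,1)] -> total=8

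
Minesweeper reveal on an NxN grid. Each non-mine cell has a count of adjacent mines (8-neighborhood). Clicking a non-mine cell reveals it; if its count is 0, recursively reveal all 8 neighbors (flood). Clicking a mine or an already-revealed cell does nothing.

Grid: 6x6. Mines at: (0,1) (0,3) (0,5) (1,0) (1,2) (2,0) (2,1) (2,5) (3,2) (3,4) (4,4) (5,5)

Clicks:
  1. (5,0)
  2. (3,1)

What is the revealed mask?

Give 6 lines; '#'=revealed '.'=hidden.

Click 1 (5,0) count=0: revealed 10 new [(3,0) (3,1) (4,0) (4,1) (4,2) (4,3) (5,0) (5,1) (5,2) (5,3)] -> total=10
Click 2 (3,1) count=3: revealed 0 new [(none)] -> total=10

Answer: ......
......
......
##....
####..
####..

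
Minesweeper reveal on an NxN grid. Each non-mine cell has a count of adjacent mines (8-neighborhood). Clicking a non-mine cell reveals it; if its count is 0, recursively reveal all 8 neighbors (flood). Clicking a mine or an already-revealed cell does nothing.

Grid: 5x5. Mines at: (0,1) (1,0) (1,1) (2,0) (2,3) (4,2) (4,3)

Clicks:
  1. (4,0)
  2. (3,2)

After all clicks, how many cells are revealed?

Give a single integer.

Click 1 (4,0) count=0: revealed 4 new [(3,0) (3,1) (4,0) (4,1)] -> total=4
Click 2 (3,2) count=3: revealed 1 new [(3,2)] -> total=5

Answer: 5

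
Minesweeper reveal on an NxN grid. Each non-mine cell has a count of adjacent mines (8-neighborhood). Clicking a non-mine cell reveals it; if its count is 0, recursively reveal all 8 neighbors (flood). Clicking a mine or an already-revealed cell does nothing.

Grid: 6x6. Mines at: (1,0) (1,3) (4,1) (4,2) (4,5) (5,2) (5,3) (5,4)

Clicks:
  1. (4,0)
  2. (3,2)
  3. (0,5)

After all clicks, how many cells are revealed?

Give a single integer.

Answer: 10

Derivation:
Click 1 (4,0) count=1: revealed 1 new [(4,0)] -> total=1
Click 2 (3,2) count=2: revealed 1 new [(3,2)] -> total=2
Click 3 (0,5) count=0: revealed 8 new [(0,4) (0,5) (1,4) (1,5) (2,4) (2,5) (3,4) (3,5)] -> total=10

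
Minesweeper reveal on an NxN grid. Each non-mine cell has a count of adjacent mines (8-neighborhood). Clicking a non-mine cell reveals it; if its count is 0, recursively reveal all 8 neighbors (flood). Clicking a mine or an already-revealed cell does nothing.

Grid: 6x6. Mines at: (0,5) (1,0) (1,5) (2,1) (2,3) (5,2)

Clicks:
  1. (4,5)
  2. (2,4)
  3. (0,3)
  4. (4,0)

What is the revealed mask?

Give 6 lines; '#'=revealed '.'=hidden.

Answer: .####.
.####.
....##
##.###
##.###
##.###

Derivation:
Click 1 (4,5) count=0: revealed 11 new [(2,4) (2,5) (3,3) (3,4) (3,5) (4,3) (4,4) (4,5) (5,3) (5,4) (5,5)] -> total=11
Click 2 (2,4) count=2: revealed 0 new [(none)] -> total=11
Click 3 (0,3) count=0: revealed 8 new [(0,1) (0,2) (0,3) (0,4) (1,1) (1,2) (1,3) (1,4)] -> total=19
Click 4 (4,0) count=0: revealed 6 new [(3,0) (3,1) (4,0) (4,1) (5,0) (5,1)] -> total=25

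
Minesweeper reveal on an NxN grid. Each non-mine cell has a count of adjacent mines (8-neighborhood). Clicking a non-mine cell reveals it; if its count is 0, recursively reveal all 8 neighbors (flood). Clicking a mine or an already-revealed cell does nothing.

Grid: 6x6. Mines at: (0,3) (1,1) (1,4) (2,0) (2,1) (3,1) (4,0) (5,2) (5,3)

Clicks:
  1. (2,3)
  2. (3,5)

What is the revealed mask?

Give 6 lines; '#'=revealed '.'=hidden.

Click 1 (2,3) count=1: revealed 1 new [(2,3)] -> total=1
Click 2 (3,5) count=0: revealed 13 new [(2,2) (2,4) (2,5) (3,2) (3,3) (3,4) (3,5) (4,2) (4,3) (4,4) (4,5) (5,4) (5,5)] -> total=14

Answer: ......
......
..####
..####
..####
....##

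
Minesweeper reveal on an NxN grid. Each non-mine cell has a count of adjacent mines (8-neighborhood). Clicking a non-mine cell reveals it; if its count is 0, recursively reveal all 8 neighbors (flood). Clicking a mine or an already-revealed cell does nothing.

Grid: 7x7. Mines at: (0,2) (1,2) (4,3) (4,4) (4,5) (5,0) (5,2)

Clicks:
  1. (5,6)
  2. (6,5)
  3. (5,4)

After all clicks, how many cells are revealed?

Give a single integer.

Answer: 8

Derivation:
Click 1 (5,6) count=1: revealed 1 new [(5,6)] -> total=1
Click 2 (6,5) count=0: revealed 7 new [(5,3) (5,4) (5,5) (6,3) (6,4) (6,5) (6,6)] -> total=8
Click 3 (5,4) count=3: revealed 0 new [(none)] -> total=8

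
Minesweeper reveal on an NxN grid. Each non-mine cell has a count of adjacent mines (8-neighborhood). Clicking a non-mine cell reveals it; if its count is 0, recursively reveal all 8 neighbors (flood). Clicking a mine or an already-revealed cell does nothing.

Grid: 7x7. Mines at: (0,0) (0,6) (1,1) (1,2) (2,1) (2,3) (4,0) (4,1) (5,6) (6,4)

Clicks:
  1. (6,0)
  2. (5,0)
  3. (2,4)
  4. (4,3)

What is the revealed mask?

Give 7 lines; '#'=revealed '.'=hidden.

Answer: .......
....###
....###
..#####
..#####
######.
####...

Derivation:
Click 1 (6,0) count=0: revealed 8 new [(5,0) (5,1) (5,2) (5,3) (6,0) (6,1) (6,2) (6,3)] -> total=8
Click 2 (5,0) count=2: revealed 0 new [(none)] -> total=8
Click 3 (2,4) count=1: revealed 1 new [(2,4)] -> total=9
Click 4 (4,3) count=0: revealed 17 new [(1,4) (1,5) (1,6) (2,5) (2,6) (3,2) (3,3) (3,4) (3,5) (3,6) (4,2) (4,3) (4,4) (4,5) (4,6) (5,4) (5,5)] -> total=26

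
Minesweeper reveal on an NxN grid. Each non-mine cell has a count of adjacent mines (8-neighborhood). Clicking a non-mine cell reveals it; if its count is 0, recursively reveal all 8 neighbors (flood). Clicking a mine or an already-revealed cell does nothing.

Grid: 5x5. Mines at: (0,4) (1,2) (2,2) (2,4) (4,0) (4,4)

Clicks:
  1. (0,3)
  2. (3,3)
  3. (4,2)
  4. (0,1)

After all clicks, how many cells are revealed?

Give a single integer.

Answer: 8

Derivation:
Click 1 (0,3) count=2: revealed 1 new [(0,3)] -> total=1
Click 2 (3,3) count=3: revealed 1 new [(3,3)] -> total=2
Click 3 (4,2) count=0: revealed 5 new [(3,1) (3,2) (4,1) (4,2) (4,3)] -> total=7
Click 4 (0,1) count=1: revealed 1 new [(0,1)] -> total=8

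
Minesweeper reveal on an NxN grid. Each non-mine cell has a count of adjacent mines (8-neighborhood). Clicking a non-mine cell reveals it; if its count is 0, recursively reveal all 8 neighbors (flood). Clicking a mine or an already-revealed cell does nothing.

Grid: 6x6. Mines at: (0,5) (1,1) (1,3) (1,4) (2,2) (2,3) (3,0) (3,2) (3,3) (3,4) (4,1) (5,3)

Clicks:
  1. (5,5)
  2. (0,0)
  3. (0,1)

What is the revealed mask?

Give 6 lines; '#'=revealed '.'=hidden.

Click 1 (5,5) count=0: revealed 4 new [(4,4) (4,5) (5,4) (5,5)] -> total=4
Click 2 (0,0) count=1: revealed 1 new [(0,0)] -> total=5
Click 3 (0,1) count=1: revealed 1 new [(0,1)] -> total=6

Answer: ##....
......
......
......
....##
....##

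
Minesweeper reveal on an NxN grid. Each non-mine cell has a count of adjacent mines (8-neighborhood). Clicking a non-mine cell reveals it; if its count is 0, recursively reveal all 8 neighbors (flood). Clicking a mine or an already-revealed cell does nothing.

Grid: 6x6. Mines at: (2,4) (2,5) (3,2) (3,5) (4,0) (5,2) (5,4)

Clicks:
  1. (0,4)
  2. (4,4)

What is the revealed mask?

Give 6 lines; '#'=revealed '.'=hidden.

Click 1 (0,4) count=0: revealed 18 new [(0,0) (0,1) (0,2) (0,3) (0,4) (0,5) (1,0) (1,1) (1,2) (1,3) (1,4) (1,5) (2,0) (2,1) (2,2) (2,3) (3,0) (3,1)] -> total=18
Click 2 (4,4) count=2: revealed 1 new [(4,4)] -> total=19

Answer: ######
######
####..
##....
....#.
......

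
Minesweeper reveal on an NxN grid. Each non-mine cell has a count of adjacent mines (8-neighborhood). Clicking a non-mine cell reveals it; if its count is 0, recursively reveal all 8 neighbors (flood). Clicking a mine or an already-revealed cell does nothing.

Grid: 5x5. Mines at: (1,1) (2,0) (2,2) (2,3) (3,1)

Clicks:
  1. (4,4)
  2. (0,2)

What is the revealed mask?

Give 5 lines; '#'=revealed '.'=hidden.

Click 1 (4,4) count=0: revealed 6 new [(3,2) (3,3) (3,4) (4,2) (4,3) (4,4)] -> total=6
Click 2 (0,2) count=1: revealed 1 new [(0,2)] -> total=7

Answer: ..#..
.....
.....
..###
..###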